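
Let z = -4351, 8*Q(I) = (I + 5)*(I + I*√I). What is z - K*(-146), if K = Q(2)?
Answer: -8191/2 + 511*√2/2 ≈ -3734.2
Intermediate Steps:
Q(I) = (5 + I)*(I + I^(3/2))/8 (Q(I) = ((I + 5)*(I + I*√I))/8 = ((5 + I)*(I + I^(3/2)))/8 = (5 + I)*(I + I^(3/2))/8)
K = 7/4 + 7*√2/4 (K = (⅛)*2² + 2^(5/2)/8 + (5/8)*2 + 5*2^(3/2)/8 = (⅛)*4 + (4*√2)/8 + 5/4 + 5*(2*√2)/8 = ½ + √2/2 + 5/4 + 5*√2/4 = 7/4 + 7*√2/4 ≈ 4.2249)
z - K*(-146) = -4351 - (7/4 + 7*√2/4)*(-146) = -4351 - (-511/2 - 511*√2/2) = -4351 + (511/2 + 511*√2/2) = -8191/2 + 511*√2/2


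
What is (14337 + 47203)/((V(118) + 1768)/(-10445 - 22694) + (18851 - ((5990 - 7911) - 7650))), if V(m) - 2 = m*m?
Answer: 509843515/235465241 ≈ 2.1653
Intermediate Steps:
V(m) = 2 + m**2 (V(m) = 2 + m*m = 2 + m**2)
(14337 + 47203)/((V(118) + 1768)/(-10445 - 22694) + (18851 - ((5990 - 7911) - 7650))) = (14337 + 47203)/(((2 + 118**2) + 1768)/(-10445 - 22694) + (18851 - ((5990 - 7911) - 7650))) = 61540/(((2 + 13924) + 1768)/(-33139) + (18851 - (-1921 - 7650))) = 61540/((13926 + 1768)*(-1/33139) + (18851 - 1*(-9571))) = 61540/(15694*(-1/33139) + (18851 + 9571)) = 61540/(-15694/33139 + 28422) = 61540/(941860964/33139) = 61540*(33139/941860964) = 509843515/235465241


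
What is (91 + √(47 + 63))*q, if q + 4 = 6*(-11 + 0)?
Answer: -6370 - 70*√110 ≈ -7104.2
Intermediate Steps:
q = -70 (q = -4 + 6*(-11 + 0) = -4 + 6*(-11) = -4 - 66 = -70)
(91 + √(47 + 63))*q = (91 + √(47 + 63))*(-70) = (91 + √110)*(-70) = -6370 - 70*√110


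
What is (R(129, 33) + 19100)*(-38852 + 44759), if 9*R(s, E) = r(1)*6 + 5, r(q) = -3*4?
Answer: 338339177/3 ≈ 1.1278e+8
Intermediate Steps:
r(q) = -12
R(s, E) = -67/9 (R(s, E) = (-12*6 + 5)/9 = (-72 + 5)/9 = (1/9)*(-67) = -67/9)
(R(129, 33) + 19100)*(-38852 + 44759) = (-67/9 + 19100)*(-38852 + 44759) = (171833/9)*5907 = 338339177/3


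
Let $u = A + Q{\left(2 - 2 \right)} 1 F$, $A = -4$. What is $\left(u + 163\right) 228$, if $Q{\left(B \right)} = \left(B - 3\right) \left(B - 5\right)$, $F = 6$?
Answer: $56772$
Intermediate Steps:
$Q{\left(B \right)} = \left(-5 + B\right) \left(-3 + B\right)$ ($Q{\left(B \right)} = \left(-3 + B\right) \left(-5 + B\right) = \left(-5 + B\right) \left(-3 + B\right)$)
$u = 86$ ($u = -4 + \left(15 + \left(2 - 2\right)^{2} - 8 \left(2 - 2\right)\right) 1 \cdot 6 = -4 + \left(15 + 0^{2} - 0\right) 1 \cdot 6 = -4 + \left(15 + 0 + 0\right) 1 \cdot 6 = -4 + 15 \cdot 1 \cdot 6 = -4 + 15 \cdot 6 = -4 + 90 = 86$)
$\left(u + 163\right) 228 = \left(86 + 163\right) 228 = 249 \cdot 228 = 56772$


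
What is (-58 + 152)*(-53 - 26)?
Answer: -7426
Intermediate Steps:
(-58 + 152)*(-53 - 26) = 94*(-79) = -7426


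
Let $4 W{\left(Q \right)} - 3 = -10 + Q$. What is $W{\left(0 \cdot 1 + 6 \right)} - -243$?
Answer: $\frac{971}{4} \approx 242.75$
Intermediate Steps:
$W{\left(Q \right)} = - \frac{7}{4} + \frac{Q}{4}$ ($W{\left(Q \right)} = \frac{3}{4} + \frac{-10 + Q}{4} = \frac{3}{4} + \left(- \frac{5}{2} + \frac{Q}{4}\right) = - \frac{7}{4} + \frac{Q}{4}$)
$W{\left(0 \cdot 1 + 6 \right)} - -243 = \left(- \frac{7}{4} + \frac{0 \cdot 1 + 6}{4}\right) - -243 = \left(- \frac{7}{4} + \frac{0 + 6}{4}\right) + 243 = \left(- \frac{7}{4} + \frac{1}{4} \cdot 6\right) + 243 = \left(- \frac{7}{4} + \frac{3}{2}\right) + 243 = - \frac{1}{4} + 243 = \frac{971}{4}$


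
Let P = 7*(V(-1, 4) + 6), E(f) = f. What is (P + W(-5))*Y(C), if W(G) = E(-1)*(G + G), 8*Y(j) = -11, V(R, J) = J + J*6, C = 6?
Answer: -341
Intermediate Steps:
V(R, J) = 7*J (V(R, J) = J + 6*J = 7*J)
Y(j) = -11/8 (Y(j) = (⅛)*(-11) = -11/8)
W(G) = -2*G (W(G) = -(G + G) = -2*G)
P = 238 (P = 7*(7*4 + 6) = 7*(28 + 6) = 7*34 = 238)
(P + W(-5))*Y(C) = (238 - 2*(-5))*(-11/8) = (238 + 10)*(-11/8) = 248*(-11/8) = -341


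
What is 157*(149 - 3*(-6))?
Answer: 26219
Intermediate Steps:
157*(149 - 3*(-6)) = 157*(149 + 18) = 157*167 = 26219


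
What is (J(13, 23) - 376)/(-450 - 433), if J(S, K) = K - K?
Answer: 376/883 ≈ 0.42582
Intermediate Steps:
J(S, K) = 0
(J(13, 23) - 376)/(-450 - 433) = (0 - 376)/(-450 - 433) = -376/(-883) = -376*(-1/883) = 376/883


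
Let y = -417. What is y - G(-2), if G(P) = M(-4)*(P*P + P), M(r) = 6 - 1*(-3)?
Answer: -435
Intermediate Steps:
M(r) = 9 (M(r) = 6 + 3 = 9)
G(P) = 9*P + 9*P**2 (G(P) = 9*(P*P + P) = 9*(P**2 + P) = 9*(P + P**2) = 9*P + 9*P**2)
y - G(-2) = -417 - 9*(-2)*(1 - 2) = -417 - 9*(-2)*(-1) = -417 - 1*18 = -417 - 18 = -435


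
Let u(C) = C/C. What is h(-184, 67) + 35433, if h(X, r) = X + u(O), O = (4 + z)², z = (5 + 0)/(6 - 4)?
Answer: 35250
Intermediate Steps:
z = 5/2 ≈ 2.5000
O = 169/4 (O = (4 + 5/2)² = (13/2)² = 169/4 ≈ 42.250)
u(C) = 1
h(X, r) = 1 + X (h(X, r) = X + 1 = 1 + X)
h(-184, 67) + 35433 = (1 - 184) + 35433 = -183 + 35433 = 35250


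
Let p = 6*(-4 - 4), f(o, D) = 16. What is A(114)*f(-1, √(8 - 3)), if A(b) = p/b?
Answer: -128/19 ≈ -6.7368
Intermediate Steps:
p = -48 (p = 6*(-8) = -48)
A(b) = -48/b
A(114)*f(-1, √(8 - 3)) = -48/114*16 = -48*1/114*16 = -8/19*16 = -128/19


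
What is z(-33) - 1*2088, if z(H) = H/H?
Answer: -2087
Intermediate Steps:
z(H) = 1
z(-33) - 1*2088 = 1 - 1*2088 = 1 - 2088 = -2087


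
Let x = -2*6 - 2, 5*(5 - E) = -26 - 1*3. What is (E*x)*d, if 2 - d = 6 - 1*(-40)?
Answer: 33264/5 ≈ 6652.8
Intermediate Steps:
E = 54/5 (E = 5 - (-26 - 1*3)/5 = 5 - (-26 - 3)/5 = 5 - 1/5*(-29) = 5 + 29/5 = 54/5 ≈ 10.800)
x = -14 (x = -12 - 2 = -14)
d = -44 (d = 2 - (6 - 1*(-40)) = 2 - (6 + 40) = 2 - 1*46 = 2 - 46 = -44)
(E*x)*d = ((54/5)*(-14))*(-44) = -756/5*(-44) = 33264/5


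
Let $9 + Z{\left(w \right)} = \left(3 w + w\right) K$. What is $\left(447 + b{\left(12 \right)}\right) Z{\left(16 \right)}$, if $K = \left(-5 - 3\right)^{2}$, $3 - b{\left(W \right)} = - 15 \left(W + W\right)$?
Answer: $3310470$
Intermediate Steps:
$b{\left(W \right)} = 3 + 30 W$ ($b{\left(W \right)} = 3 - - 15 \left(W + W\right) = 3 - - 15 \cdot 2 W = 3 - - 30 W = 3 + 30 W$)
$K = 64$ ($K = \left(-8\right)^{2} = 64$)
$Z{\left(w \right)} = -9 + 256 w$ ($Z{\left(w \right)} = -9 + \left(3 w + w\right) 64 = -9 + 4 w 64 = -9 + 256 w$)
$\left(447 + b{\left(12 \right)}\right) Z{\left(16 \right)} = \left(447 + \left(3 + 30 \cdot 12\right)\right) \left(-9 + 256 \cdot 16\right) = \left(447 + \left(3 + 360\right)\right) \left(-9 + 4096\right) = \left(447 + 363\right) 4087 = 810 \cdot 4087 = 3310470$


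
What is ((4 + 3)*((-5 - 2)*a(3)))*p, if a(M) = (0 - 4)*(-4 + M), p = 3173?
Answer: -621908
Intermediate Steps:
a(M) = 16 - 4*M (a(M) = -4*(-4 + M) = 16 - 4*M)
((4 + 3)*((-5 - 2)*a(3)))*p = ((4 + 3)*((-5 - 2)*(16 - 4*3)))*3173 = (7*(-7*(16 - 12)))*3173 = (7*(-7*4))*3173 = (7*(-28))*3173 = -196*3173 = -621908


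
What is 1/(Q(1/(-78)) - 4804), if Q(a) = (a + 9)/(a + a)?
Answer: -2/10309 ≈ -0.00019401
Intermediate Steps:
Q(a) = (9 + a)/(2*a) (Q(a) = (9 + a)/((2*a)) = (9 + a)*(1/(2*a)) = (9 + a)/(2*a))
1/(Q(1/(-78)) - 4804) = 1/((9 + 1/(-78))/(2*(1/(-78))) - 4804) = 1/((9 - 1/78)/(2*(-1/78)) - 4804) = 1/((1/2)*(-78)*(701/78) - 4804) = 1/(-701/2 - 4804) = 1/(-10309/2) = -2/10309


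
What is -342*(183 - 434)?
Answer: 85842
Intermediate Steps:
-342*(183 - 434) = -342*(-251) = -1*(-85842) = 85842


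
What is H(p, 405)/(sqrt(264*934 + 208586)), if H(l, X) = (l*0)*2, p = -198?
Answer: 0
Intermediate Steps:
H(l, X) = 0 (H(l, X) = 0*2 = 0)
H(p, 405)/(sqrt(264*934 + 208586)) = 0/(sqrt(264*934 + 208586)) = 0/(sqrt(246576 + 208586)) = 0/(sqrt(455162)) = 0*(sqrt(455162)/455162) = 0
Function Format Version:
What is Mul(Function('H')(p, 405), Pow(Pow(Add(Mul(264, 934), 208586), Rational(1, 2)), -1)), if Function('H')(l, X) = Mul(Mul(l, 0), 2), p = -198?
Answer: 0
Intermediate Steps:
Function('H')(l, X) = 0 (Function('H')(l, X) = Mul(0, 2) = 0)
Mul(Function('H')(p, 405), Pow(Pow(Add(Mul(264, 934), 208586), Rational(1, 2)), -1)) = Mul(0, Pow(Pow(Add(Mul(264, 934), 208586), Rational(1, 2)), -1)) = Mul(0, Pow(Pow(Add(246576, 208586), Rational(1, 2)), -1)) = Mul(0, Pow(Pow(455162, Rational(1, 2)), -1)) = Mul(0, Mul(Rational(1, 455162), Pow(455162, Rational(1, 2)))) = 0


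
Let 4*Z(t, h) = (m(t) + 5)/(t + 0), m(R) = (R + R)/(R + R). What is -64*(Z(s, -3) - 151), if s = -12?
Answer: 9672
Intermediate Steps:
m(R) = 1 (m(R) = (2*R)/((2*R)) = (2*R)*(1/(2*R)) = 1)
Z(t, h) = 3/(2*t) (Z(t, h) = ((1 + 5)/(t + 0))/4 = (6/t)/4 = 3/(2*t))
-64*(Z(s, -3) - 151) = -64*((3/2)/(-12) - 151) = -64*((3/2)*(-1/12) - 151) = -64*(-1/8 - 151) = -64*(-1209/8) = 9672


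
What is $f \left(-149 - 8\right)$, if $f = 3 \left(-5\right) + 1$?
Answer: $2198$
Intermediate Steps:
$f = -14$ ($f = -15 + 1 = -14$)
$f \left(-149 - 8\right) = - 14 \left(-149 - 8\right) = \left(-14\right) \left(-157\right) = 2198$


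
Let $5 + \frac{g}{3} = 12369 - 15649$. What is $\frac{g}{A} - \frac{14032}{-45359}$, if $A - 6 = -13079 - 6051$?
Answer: $\frac{715360913}{867445516} \approx 0.82468$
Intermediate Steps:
$g = -9855$ ($g = -15 + 3 \left(12369 - 15649\right) = -15 + 3 \left(-3280\right) = -15 - 9840 = -9855$)
$A = -19124$ ($A = 6 - 19130 = -19124$)
$\frac{g}{A} - \frac{14032}{-45359} = - \frac{9855}{-19124} - \frac{14032}{-45359} = \left(-9855\right) \left(- \frac{1}{19124}\right) - - \frac{14032}{45359} = \frac{9855}{19124} + \frac{14032}{45359} = \frac{715360913}{867445516}$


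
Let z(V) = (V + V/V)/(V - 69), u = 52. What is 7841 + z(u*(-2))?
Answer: 1356596/173 ≈ 7841.6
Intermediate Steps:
z(V) = (1 + V)/(-69 + V) (z(V) = (V + 1)/(-69 + V) = (1 + V)/(-69 + V))
7841 + z(u*(-2)) = 7841 + (1 + 52*(-2))/(-69 + 52*(-2)) = 7841 + (1 - 104)/(-69 - 104) = 7841 - 103/(-173) = 7841 - 1/173*(-103) = 7841 + 103/173 = 1356596/173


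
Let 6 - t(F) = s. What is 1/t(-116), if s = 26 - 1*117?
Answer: 1/97 ≈ 0.010309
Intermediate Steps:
s = -91 (s = 26 - 117 = -91)
t(F) = 97 (t(F) = 6 - 1*(-91) = 6 + 91 = 97)
1/t(-116) = 1/97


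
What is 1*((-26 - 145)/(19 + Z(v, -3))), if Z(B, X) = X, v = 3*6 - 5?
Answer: -171/16 ≈ -10.688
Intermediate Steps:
v = 13 (v = 18 - 5 = 13)
1*((-26 - 145)/(19 + Z(v, -3))) = 1*((-26 - 145)/(19 - 3)) = 1*(-171/16) = -171/16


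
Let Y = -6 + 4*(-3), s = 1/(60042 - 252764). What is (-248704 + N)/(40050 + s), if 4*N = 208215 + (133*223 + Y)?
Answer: -36470711280/7718516099 ≈ -4.7251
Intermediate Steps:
s = -1/192722 (s = 1/(-192722) = -1/192722 ≈ -5.1888e-6)
Y = -18 (Y = -6 - 12 = -18)
N = 59464 (N = (208215 + (133*223 - 18))/4 = (208215 + (29659 - 18))/4 = (208215 + 29641)/4 = (¼)*237856 = 59464)
(-248704 + N)/(40050 + s) = (-248704 + 59464)/(40050 - 1/192722) = -189240/7718516099/192722 = -189240*192722/7718516099 = -36470711280/7718516099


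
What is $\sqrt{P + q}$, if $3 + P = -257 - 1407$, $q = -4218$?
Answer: $i \sqrt{5885} \approx 76.714 i$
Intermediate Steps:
$P = -1667$ ($P = -3 - 1664 = -1667$)
$\sqrt{P + q} = \sqrt{-1667 - 4218} = \sqrt{-5885} = i \sqrt{5885}$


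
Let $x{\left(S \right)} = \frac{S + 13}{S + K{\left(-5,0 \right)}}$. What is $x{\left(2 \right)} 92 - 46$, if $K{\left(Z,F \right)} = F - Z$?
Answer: $\frac{1058}{7} \approx 151.14$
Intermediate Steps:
$x{\left(S \right)} = \frac{13 + S}{5 + S}$ ($x{\left(S \right)} = \frac{S + 13}{S + \left(0 - -5\right)} = \frac{13 + S}{S + \left(0 + 5\right)} = \frac{13 + S}{S + 5} = \frac{13 + S}{5 + S}$)
$x{\left(2 \right)} 92 - 46 = \frac{13 + 2}{5 + 2} \cdot 92 - 46 = \frac{1}{7} \cdot 15 \cdot 92 - 46 = \frac{15}{7} \cdot 92 - 46 = \frac{1380}{7} - 46 = \frac{1058}{7}$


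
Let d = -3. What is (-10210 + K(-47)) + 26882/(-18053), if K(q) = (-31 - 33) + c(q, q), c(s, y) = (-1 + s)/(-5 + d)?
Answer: -185395086/18053 ≈ -10269.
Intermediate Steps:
c(s, y) = ⅛ - s/8 (c(s, y) = (-1 + s)/(-5 - 3) = (-1 + s)/(-8) = (-1 + s)*(-⅛) = ⅛ - s/8)
K(q) = -511/8 - q/8 (K(q) = (-31 - 33) + (⅛ - q/8) = -64 + (⅛ - q/8) = -511/8 - q/8)
(-10210 + K(-47)) + 26882/(-18053) = (-10210 + (-511/8 - ⅛*(-47))) + 26882/(-18053) = (-10210 + (-511/8 + 47/8)) + 26882*(-1/18053) = (-10210 - 58) - 26882/18053 = -10268 - 26882/18053 = -185395086/18053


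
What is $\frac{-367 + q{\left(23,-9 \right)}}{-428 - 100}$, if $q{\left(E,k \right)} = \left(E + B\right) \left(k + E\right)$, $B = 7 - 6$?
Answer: $\frac{31}{528} \approx 0.058712$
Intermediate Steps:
$B = 1$ ($B = 7 - 6 = 1$)
$q{\left(E,k \right)} = \left(1 + E\right) \left(E + k\right)$ ($q{\left(E,k \right)} = \left(E + 1\right) \left(k + E\right) = \left(1 + E\right) \left(E + k\right)$)
$\frac{-367 + q{\left(23,-9 \right)}}{-428 - 100} = \frac{-367 + \left(23 - 9 + 23^{2} + 23 \left(-9\right)\right)}{-428 - 100} = \frac{-367 + \left(23 - 9 + 529 - 207\right)}{-528} = \left(-367 + 336\right) \left(- \frac{1}{528}\right) = \left(-31\right) \left(- \frac{1}{528}\right) = \frac{31}{528}$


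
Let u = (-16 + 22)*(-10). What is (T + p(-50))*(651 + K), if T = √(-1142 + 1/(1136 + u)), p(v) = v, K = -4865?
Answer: 210700 - 2107*I*√330544779/269 ≈ 2.107e+5 - 1.4241e+5*I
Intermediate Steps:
u = -60 (u = 6*(-10) = -60)
T = I*√330544779/538 (T = √(-1142 + 1/(1136 - 60)) = √(-1142 + 1/1076) = √(-1228791/1076) = I*√330544779/538 ≈ 33.793*I)
(T + p(-50))*(651 + K) = (I*√330544779/538 - 50)*(651 - 4865) = (-50 + I*√330544779/538)*(-4214) = 210700 - 2107*I*√330544779/269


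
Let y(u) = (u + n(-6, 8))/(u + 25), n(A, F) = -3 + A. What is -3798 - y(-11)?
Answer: -26576/7 ≈ -3796.6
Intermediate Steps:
y(u) = (-9 + u)/(25 + u) (y(u) = (u + (-3 - 6))/(u + 25) = (u - 9)/(25 + u) = (-9 + u)/(25 + u))
-3798 - y(-11) = -3798 - (-9 - 11)/(25 - 11) = -3798 - (-20)/14 = -3798 - 1*(-10/7) = -3798 + 10/7 = -26576/7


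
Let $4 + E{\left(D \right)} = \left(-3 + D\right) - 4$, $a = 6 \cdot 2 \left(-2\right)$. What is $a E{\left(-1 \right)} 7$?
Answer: $2016$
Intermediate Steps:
$a = -24$ ($a = 12 \left(-2\right) = -24$)
$E{\left(D \right)} = -11 + D$ ($E{\left(D \right)} = -4 + \left(\left(-3 + D\right) - 4\right) = -4 + \left(-7 + D\right) = -11 + D$)
$a E{\left(-1 \right)} 7 = - 24 \left(-11 - 1\right) 7 = \left(-24\right) \left(-12\right) 7 = 288 \cdot 7 = 2016$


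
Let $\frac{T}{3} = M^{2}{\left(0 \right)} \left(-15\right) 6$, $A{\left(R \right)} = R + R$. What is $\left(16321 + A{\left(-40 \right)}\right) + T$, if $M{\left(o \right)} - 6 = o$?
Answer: $6521$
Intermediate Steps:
$A{\left(R \right)} = 2 R$
$M{\left(o \right)} = 6 + o$
$T = -9720$ ($T = 3 \left(6 + 0\right)^{2} \left(-15\right) 6 = 3 \cdot 6^{2} \left(-15\right) 6 = 3 \cdot 36 \left(-15\right) 6 = 3 \left(\left(-540\right) 6\right) = 3 \left(-3240\right) = -9720$)
$\left(16321 + A{\left(-40 \right)}\right) + T = \left(16321 + 2 \left(-40\right)\right) - 9720 = \left(16321 - 80\right) - 9720 = 16241 - 9720 = 6521$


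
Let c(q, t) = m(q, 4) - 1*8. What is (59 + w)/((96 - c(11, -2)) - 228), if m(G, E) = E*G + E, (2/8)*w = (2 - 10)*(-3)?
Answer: -155/172 ≈ -0.90116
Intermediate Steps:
w = 96 (w = 4*((2 - 10)*(-3)) = 4*(-8*(-3)) = 4*24 = 96)
m(G, E) = E + E*G
c(q, t) = -4 + 4*q (c(q, t) = 4*(1 + q) - 1*8 = (4 + 4*q) - 8 = -4 + 4*q)
(59 + w)/((96 - c(11, -2)) - 228) = (59 + 96)/((96 - (-4 + 4*11)) - 228) = 155/((96 - (-4 + 44)) - 228) = 155/((96 - 1*40) - 228) = 155/((96 - 40) - 228) = 155/(56 - 228) = 155/(-172) = 155*(-1/172) = -155/172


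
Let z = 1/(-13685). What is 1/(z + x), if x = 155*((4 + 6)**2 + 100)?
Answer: 13685/424234999 ≈ 3.2258e-5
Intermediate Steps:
z = -1/13685 ≈ -7.3073e-5
x = 31000 (x = 155*(10**2 + 100) = 155*(100 + 100) = 155*200 = 31000)
1/(z + x) = 1/(-1/13685 + 31000) = 1/(424234999/13685) = 13685/424234999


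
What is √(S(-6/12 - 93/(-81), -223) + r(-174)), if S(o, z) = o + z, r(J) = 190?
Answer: I*√10482/18 ≈ 5.6879*I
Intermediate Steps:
√(S(-6/12 - 93/(-81), -223) + r(-174)) = √(((-6/12 - 93/(-81)) - 223) + 190) = √(((-6*1/12 - 93*(-1/81)) - 223) + 190) = √(((-½ + 31/27) - 223) + 190) = √((35/54 - 223) + 190) = √(-12007/54 + 190) = √(-1747/54) = I*√10482/18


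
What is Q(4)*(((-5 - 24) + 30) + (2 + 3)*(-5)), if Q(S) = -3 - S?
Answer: 168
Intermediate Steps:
Q(4)*(((-5 - 24) + 30) + (2 + 3)*(-5)) = (-3 - 1*4)*(((-5 - 24) + 30) + (2 + 3)*(-5)) = (-3 - 4)*((-29 + 30) + 5*(-5)) = -7*(1 - 25) = -7*(-24) = 168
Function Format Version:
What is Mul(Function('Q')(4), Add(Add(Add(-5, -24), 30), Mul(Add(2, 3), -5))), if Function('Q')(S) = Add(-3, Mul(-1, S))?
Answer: 168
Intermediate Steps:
Mul(Function('Q')(4), Add(Add(Add(-5, -24), 30), Mul(Add(2, 3), -5))) = Mul(Add(-3, Mul(-1, 4)), Add(Add(Add(-5, -24), 30), Mul(Add(2, 3), -5))) = Mul(Add(-3, -4), Add(Add(-29, 30), Mul(5, -5))) = Mul(-7, Add(1, -25)) = Mul(-7, -24) = 168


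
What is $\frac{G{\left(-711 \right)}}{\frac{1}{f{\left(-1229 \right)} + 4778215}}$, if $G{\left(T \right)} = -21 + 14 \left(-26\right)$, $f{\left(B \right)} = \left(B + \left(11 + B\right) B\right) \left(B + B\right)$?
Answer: $1413579543915$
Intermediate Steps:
$f{\left(B \right)} = 2 B \left(B + B \left(11 + B\right)\right)$ ($f{\left(B \right)} = \left(B + B \left(11 + B\right)\right) 2 B = 2 B \left(B + B \left(11 + B\right)\right)$)
$G{\left(T \right)} = -385$ ($G{\left(T \right)} = -21 - 364 = -385$)
$\frac{G{\left(-711 \right)}}{\frac{1}{f{\left(-1229 \right)} + 4778215}} = - \frac{385}{\frac{1}{2 \left(-1229\right)^{2} \left(12 - 1229\right) + 4778215}} = - \frac{385}{\frac{1}{2 \cdot 1510441 \left(-1217\right) + 4778215}} = - \frac{385}{\frac{1}{-3676413394 + 4778215}} = - \frac{385}{\frac{1}{-3671635179}} = - \frac{385}{- \frac{1}{3671635179}} = \left(-385\right) \left(-3671635179\right) = 1413579543915$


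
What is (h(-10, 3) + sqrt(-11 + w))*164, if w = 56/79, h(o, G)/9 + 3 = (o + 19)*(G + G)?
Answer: 75276 + 164*I*sqrt(64227)/79 ≈ 75276.0 + 526.11*I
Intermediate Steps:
h(o, G) = -27 + 18*G*(19 + o) (h(o, G) = -27 + 9*((o + 19)*(G + G)) = -27 + 9*((19 + o)*(2*G)) = -27 + 9*(2*G*(19 + o)) = -27 + 18*G*(19 + o))
w = 56/79 (w = 56*(1/79) = 56/79 ≈ 0.70886)
(h(-10, 3) + sqrt(-11 + w))*164 = ((-27 + 342*3 + 18*3*(-10)) + sqrt(-11 + 56/79))*164 = ((-27 + 1026 - 540) + sqrt(-813/79))*164 = (459 + I*sqrt(64227)/79)*164 = 75276 + 164*I*sqrt(64227)/79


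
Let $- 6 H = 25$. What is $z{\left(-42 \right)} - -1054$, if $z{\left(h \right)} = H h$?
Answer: $1229$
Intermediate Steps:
$H = - \frac{25}{6}$ ($H = \left(- \frac{1}{6}\right) 25 = - \frac{25}{6} \approx -4.1667$)
$z{\left(h \right)} = - \frac{25 h}{6}$
$z{\left(-42 \right)} - -1054 = \left(- \frac{25}{6}\right) \left(-42\right) - -1054 = 175 + 1054 = 1229$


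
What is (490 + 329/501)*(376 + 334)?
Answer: 174531490/501 ≈ 3.4837e+5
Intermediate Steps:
(490 + 329/501)*(376 + 334) = (490 + 329*(1/501))*710 = (490 + 329/501)*710 = (245819/501)*710 = 174531490/501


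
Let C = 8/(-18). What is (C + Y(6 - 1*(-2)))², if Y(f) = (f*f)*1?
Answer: 327184/81 ≈ 4039.3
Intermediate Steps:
C = -4/9 (C = 8*(-1/18) = -4/9 ≈ -0.44444)
Y(f) = f² (Y(f) = f²*1 = f²)
(C + Y(6 - 1*(-2)))² = (-4/9 + (6 - 1*(-2))²)² = (-4/9 + (6 + 2)²)² = (-4/9 + 8²)² = (-4/9 + 64)² = (572/9)² = 327184/81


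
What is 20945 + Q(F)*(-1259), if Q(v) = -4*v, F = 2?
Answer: 31017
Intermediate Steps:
20945 + Q(F)*(-1259) = 20945 - 4*2*(-1259) = 20945 - 8*(-1259) = 20945 + 10072 = 31017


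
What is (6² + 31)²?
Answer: 4489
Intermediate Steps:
(6² + 31)² = (36 + 31)² = 67² = 4489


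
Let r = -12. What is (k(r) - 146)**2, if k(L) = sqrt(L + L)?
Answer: 21292 - 584*I*sqrt(6) ≈ 21292.0 - 1430.5*I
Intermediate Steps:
k(L) = sqrt(2)*sqrt(L) (k(L) = sqrt(2*L) = sqrt(2)*sqrt(L))
(k(r) - 146)**2 = (sqrt(2)*sqrt(-12) - 146)**2 = (sqrt(2)*(2*I*sqrt(3)) - 146)**2 = (2*I*sqrt(6) - 146)**2 = (-146 + 2*I*sqrt(6))**2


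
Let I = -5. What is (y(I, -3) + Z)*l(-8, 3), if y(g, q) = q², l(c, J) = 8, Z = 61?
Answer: 560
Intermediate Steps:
(y(I, -3) + Z)*l(-8, 3) = ((-3)² + 61)*8 = (9 + 61)*8 = 70*8 = 560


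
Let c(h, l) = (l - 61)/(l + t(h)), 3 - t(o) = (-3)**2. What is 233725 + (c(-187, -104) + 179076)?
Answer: 825605/2 ≈ 4.1280e+5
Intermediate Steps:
t(o) = -6 (t(o) = 3 - 1*(-3)**2 = 3 - 1*9 = 3 - 9 = -6)
c(h, l) = (-61 + l)/(-6 + l) (c(h, l) = (l - 61)/(l - 6) = (-61 + l)/(-6 + l))
233725 + (c(-187, -104) + 179076) = 233725 + ((-61 - 104)/(-6 - 104) + 179076) = 233725 + (-165/(-110) + 179076) = 233725 + (-1/110*(-165) + 179076) = 233725 + (3/2 + 179076) = 233725 + 358155/2 = 825605/2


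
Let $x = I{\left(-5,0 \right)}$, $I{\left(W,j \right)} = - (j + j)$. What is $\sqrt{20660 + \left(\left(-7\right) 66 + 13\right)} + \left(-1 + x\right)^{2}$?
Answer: $1 + \sqrt{20211} \approx 143.17$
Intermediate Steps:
$I{\left(W,j \right)} = - 2 j$
$x = 0$ ($x = \left(-2\right) 0 = 0$)
$\sqrt{20660 + \left(\left(-7\right) 66 + 13\right)} + \left(-1 + x\right)^{2} = \sqrt{20660 + \left(\left(-7\right) 66 + 13\right)} + \left(-1 + 0\right)^{2} = \sqrt{20660 + \left(-462 + 13\right)} + \left(-1\right)^{2} = \sqrt{20660 - 449} + 1 = \sqrt{20211} + 1 = 1 + \sqrt{20211}$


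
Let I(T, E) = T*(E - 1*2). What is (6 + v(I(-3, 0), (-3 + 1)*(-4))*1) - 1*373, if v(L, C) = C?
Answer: -359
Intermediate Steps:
I(T, E) = T*(-2 + E) (I(T, E) = T*(E - 2) = T*(-2 + E))
(6 + v(I(-3, 0), (-3 + 1)*(-4))*1) - 1*373 = (6 + ((-3 + 1)*(-4))*1) - 1*373 = (6 - 2*(-4)*1) - 373 = (6 + 8*1) - 373 = (6 + 8) - 373 = 14 - 373 = -359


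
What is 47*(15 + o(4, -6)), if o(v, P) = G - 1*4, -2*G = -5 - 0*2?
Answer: 1269/2 ≈ 634.50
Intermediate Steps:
G = 5/2 (G = -(-5 - 0*2)/2 = -(-5 - 2*0)/2 = -(-5 + 0)/2 = -½*(-5) = 5/2 ≈ 2.5000)
o(v, P) = -3/2 (o(v, P) = 5/2 - 1*4 = 5/2 - 4 = -3/2)
47*(15 + o(4, -6)) = 47*(15 - 3/2) = 47*(27/2) = 1269/2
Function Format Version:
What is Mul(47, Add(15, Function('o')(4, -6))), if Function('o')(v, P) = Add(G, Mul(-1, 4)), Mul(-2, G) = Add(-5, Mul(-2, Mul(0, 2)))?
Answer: Rational(1269, 2) ≈ 634.50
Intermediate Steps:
G = Rational(5, 2) (G = Mul(Rational(-1, 2), Add(-5, Mul(-2, Mul(0, 2)))) = Mul(Rational(-1, 2), Add(-5, Mul(-2, 0))) = Mul(Rational(-1, 2), Add(-5, 0)) = Mul(Rational(-1, 2), -5) = Rational(5, 2) ≈ 2.5000)
Function('o')(v, P) = Rational(-3, 2) (Function('o')(v, P) = Add(Rational(5, 2), Mul(-1, 4)) = Add(Rational(5, 2), -4) = Rational(-3, 2))
Mul(47, Add(15, Function('o')(4, -6))) = Mul(47, Add(15, Rational(-3, 2))) = Mul(47, Rational(27, 2)) = Rational(1269, 2)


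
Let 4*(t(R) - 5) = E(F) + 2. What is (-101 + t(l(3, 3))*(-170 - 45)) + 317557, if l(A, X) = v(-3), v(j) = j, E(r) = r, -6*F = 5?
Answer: 7591639/24 ≈ 3.1632e+5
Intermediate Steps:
F = -⅚ (F = -⅙*5 = -⅚ ≈ -0.83333)
l(A, X) = -3
t(R) = 127/24 (t(R) = 5 + (-⅚ + 2)/4 = 5 + (¼)*(7/6) = 5 + 7/24 = 127/24)
(-101 + t(l(3, 3))*(-170 - 45)) + 317557 = (-101 + 127*(-170 - 45)/24) + 317557 = (-101 + (127/24)*(-215)) + 317557 = (-101 - 27305/24) + 317557 = -29729/24 + 317557 = 7591639/24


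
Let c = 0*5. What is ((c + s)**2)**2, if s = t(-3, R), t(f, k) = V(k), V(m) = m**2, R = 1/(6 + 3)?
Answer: 1/43046721 ≈ 2.3231e-8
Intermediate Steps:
R = 1/9 ≈ 0.11111
c = 0
t(f, k) = k**2
s = 1/81 (s = (1/9)**2 = 1/81 ≈ 0.012346)
((c + s)**2)**2 = ((0 + 1/81)**2)**2 = ((1/81)**2)**2 = (1/6561)**2 = 1/43046721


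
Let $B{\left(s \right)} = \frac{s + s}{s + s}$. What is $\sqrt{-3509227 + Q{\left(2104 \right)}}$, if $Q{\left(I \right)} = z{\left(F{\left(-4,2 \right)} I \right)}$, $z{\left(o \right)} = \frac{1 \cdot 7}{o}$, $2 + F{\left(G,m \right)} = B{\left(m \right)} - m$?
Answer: $\frac{i \sqrt{34953080031318}}{3156} \approx 1873.3 i$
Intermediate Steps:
$B{\left(s \right)} = 1$ ($B{\left(s \right)} = \frac{2 s}{2 s} = 2 s \frac{1}{2 s} = 1$)
$F{\left(G,m \right)} = -1 - m$ ($F{\left(G,m \right)} = -2 - \left(-1 + m\right) = -1 - m$)
$z{\left(o \right)} = \frac{7}{o}$
$Q{\left(I \right)} = - \frac{7}{3 I}$ ($Q{\left(I \right)} = \frac{7}{\left(-1 - 2\right) I} = \frac{7}{\left(-3\right) I} = 7 \left(- \frac{1}{3 I}\right) = - \frac{7}{3 I}$)
$\sqrt{-3509227 + Q{\left(2104 \right)}} = \sqrt{-3509227 - \frac{7}{3 \cdot 2104}} = \sqrt{-3509227 - \frac{7}{6312}} = \sqrt{- \frac{22150240831}{6312}} = \frac{i \sqrt{34953080031318}}{3156}$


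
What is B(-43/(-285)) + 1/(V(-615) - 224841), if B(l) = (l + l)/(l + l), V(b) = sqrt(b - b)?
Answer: 224840/224841 ≈ 1.0000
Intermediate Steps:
V(b) = 0 (V(b) = sqrt(0) = 0)
B(l) = 1 (B(l) = (2*l)/((2*l)) = (2*l)*(1/(2*l)) = 1)
B(-43/(-285)) + 1/(V(-615) - 224841) = 1 + 1/(0 - 224841) = 1 + 1/(-224841) = 1 - 1/224841 = 224840/224841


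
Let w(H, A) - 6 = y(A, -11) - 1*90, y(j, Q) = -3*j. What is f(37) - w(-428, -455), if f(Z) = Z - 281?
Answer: -1525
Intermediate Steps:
f(Z) = -281 + Z
w(H, A) = -84 - 3*A (w(H, A) = 6 + (-3*A - 1*90) = 6 + (-3*A - 90) = 6 + (-90 - 3*A) = -84 - 3*A)
f(37) - w(-428, -455) = (-281 + 37) - (-84 - 3*(-455)) = -244 - (-84 + 1365) = -244 - 1*1281 = -244 - 1281 = -1525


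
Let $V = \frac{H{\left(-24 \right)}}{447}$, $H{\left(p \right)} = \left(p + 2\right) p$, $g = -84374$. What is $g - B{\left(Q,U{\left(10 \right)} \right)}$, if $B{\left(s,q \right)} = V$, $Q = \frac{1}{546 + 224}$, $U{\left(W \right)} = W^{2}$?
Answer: $- \frac{12571902}{149} \approx -84375.0$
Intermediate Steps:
$H{\left(p \right)} = p \left(2 + p\right)$ ($H{\left(p \right)} = \left(2 + p\right) p = p \left(2 + p\right)$)
$Q = \frac{1}{770} \approx 0.0012987$
$V = \frac{176}{149}$ ($V = \frac{\left(-24\right) \left(2 - 24\right)}{447} = \left(-24\right) \left(-22\right) \frac{1}{447} = 528 \cdot \frac{1}{447} = \frac{176}{149} \approx 1.1812$)
$B{\left(s,q \right)} = \frac{176}{149}$
$g - B{\left(Q,U{\left(10 \right)} \right)} = -84374 - \frac{176}{149} = - \frac{12571902}{149}$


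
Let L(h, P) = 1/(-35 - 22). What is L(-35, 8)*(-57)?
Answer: 1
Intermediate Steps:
L(h, P) = -1/57 (L(h, P) = 1/(-57) = -1/57)
L(-35, 8)*(-57) = -1/57*(-57) = 1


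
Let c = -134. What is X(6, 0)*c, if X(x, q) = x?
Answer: -804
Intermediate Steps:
X(6, 0)*c = 6*(-134) = -804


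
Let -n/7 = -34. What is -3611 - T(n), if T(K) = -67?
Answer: -3544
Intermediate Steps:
n = 238 (n = -7*(-34) = 238)
-3611 - T(n) = -3611 - 1*(-67) = -3611 + 67 = -3544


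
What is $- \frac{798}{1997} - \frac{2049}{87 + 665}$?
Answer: $- \frac{4691949}{1501744} \approx -3.1243$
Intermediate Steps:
$- \frac{798}{1997} - \frac{2049}{87 + 665} = \left(-798\right) \frac{1}{1997} - \frac{2049}{752} = - \frac{798}{1997} - \frac{2049}{752} = - \frac{4691949}{1501744}$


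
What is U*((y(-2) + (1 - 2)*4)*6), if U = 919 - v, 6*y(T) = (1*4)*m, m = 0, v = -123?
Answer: -25008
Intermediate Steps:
y(T) = 0 (y(T) = ((1*4)*0)/6 = (4*0)/6 = (⅙)*0 = 0)
U = 1042 (U = 919 - 1*(-123) = 919 + 123 = 1042)
U*((y(-2) + (1 - 2)*4)*6) = 1042*((0 + (1 - 2)*4)*6) = 1042*((0 - 1*4)*6) = 1042*((0 - 4)*6) = 1042*(-4*6) = 1042*(-24) = -25008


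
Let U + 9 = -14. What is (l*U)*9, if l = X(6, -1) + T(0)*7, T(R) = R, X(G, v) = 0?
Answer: 0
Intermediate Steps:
U = -23 (U = -9 - 14 = -23)
l = 0 (l = 0 + 0*7 = 0 + 0 = 0)
(l*U)*9 = (0*(-23))*9 = 0*9 = 0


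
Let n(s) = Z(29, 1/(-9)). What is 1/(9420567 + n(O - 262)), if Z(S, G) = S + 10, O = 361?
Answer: 1/9420606 ≈ 1.0615e-7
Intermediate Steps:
Z(S, G) = 10 + S
n(s) = 39 (n(s) = 10 + 29 = 39)
1/(9420567 + n(O - 262)) = 1/(9420567 + 39) = 1/9420606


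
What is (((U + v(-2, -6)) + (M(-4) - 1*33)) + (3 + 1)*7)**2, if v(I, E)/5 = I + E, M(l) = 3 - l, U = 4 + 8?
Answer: 676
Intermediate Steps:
U = 12
v(I, E) = 5*E + 5*I (v(I, E) = 5*(I + E) = 5*(E + I) = 5*E + 5*I)
(((U + v(-2, -6)) + (M(-4) - 1*33)) + (3 + 1)*7)**2 = (((12 + (5*(-6) + 5*(-2))) + ((3 - 1*(-4)) - 1*33)) + (3 + 1)*7)**2 = (((12 + (-30 - 10)) + ((3 + 4) - 33)) + 4*7)**2 = (((12 - 40) + (7 - 33)) + 28)**2 = ((-28 - 26) + 28)**2 = (-54 + 28)**2 = (-26)**2 = 676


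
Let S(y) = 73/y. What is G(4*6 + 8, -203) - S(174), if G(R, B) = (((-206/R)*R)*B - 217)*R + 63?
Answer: 231645257/174 ≈ 1.3313e+6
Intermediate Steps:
G(R, B) = 63 + R*(-217 - 206*B) (G(R, B) = (-206*B - 217)*R + 63 = (-217 - 206*B)*R + 63 = R*(-217 - 206*B) + 63 = 63 + R*(-217 - 206*B))
G(4*6 + 8, -203) - S(174) = (63 - 217*(4*6 + 8) - 206*(-203)*(4*6 + 8)) - 73/174 = (63 - 217*(24 + 8) - 206*(-203)*(24 + 8)) - 73/174 = (63 - 217*32 - 206*(-203)*32) - 1*73/174 = (63 - 6944 + 1338176) - 73/174 = 1331295 - 73/174 = 231645257/174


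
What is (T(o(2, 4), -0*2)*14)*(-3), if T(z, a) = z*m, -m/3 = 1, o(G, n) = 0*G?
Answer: 0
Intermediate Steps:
o(G, n) = 0
m = -3 (m = -3*1 = -3)
T(z, a) = -3*z (T(z, a) = z*(-3) = -3*z)
(T(o(2, 4), -0*2)*14)*(-3) = (-3*0*14)*(-3) = (0*14)*(-3) = 0*(-3) = 0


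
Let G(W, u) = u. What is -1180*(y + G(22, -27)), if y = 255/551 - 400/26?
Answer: 354337480/7163 ≈ 49468.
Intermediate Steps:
y = -106885/7163 (y = 255*(1/551) - 400*1/26 = 255/551 - 200/13 = -106885/7163 ≈ -14.922)
-1180*(y + G(22, -27)) = -1180*(-106885/7163 - 27) = -1180*(-300286/7163) = 354337480/7163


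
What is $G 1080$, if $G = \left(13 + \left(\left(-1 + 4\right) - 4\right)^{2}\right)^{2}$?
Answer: $211680$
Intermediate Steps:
$G = 196$ ($G = \left(13 + \left(3 - 4\right)^{2}\right)^{2} = \left(13 + \left(-1\right)^{2}\right)^{2} = \left(13 + 1\right)^{2} = 14^{2} = 196$)
$G 1080 = 196 \cdot 1080 = 211680$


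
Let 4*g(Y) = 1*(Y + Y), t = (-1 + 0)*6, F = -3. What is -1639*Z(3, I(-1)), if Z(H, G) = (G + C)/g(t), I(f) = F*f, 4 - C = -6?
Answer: 21307/3 ≈ 7102.3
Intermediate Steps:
C = 10 (C = 4 - 1*(-6) = 4 + 6 = 10)
t = -6 (t = -1*6 = -6)
I(f) = -3*f
g(Y) = Y/2 (g(Y) = (1*(Y + Y))/4 = (1*(2*Y))/4 = (2*Y)/4 = Y/2)
Z(H, G) = -10/3 - G/3 (Z(H, G) = (G + 10)/(((½)*(-6))) = (10 + G)/(-3) = (10 + G)*(-⅓) = -10/3 - G/3)
-1639*Z(3, I(-1)) = -1639*(-10/3 - (-1)*(-1)) = -1639*(-10/3 - ⅓*3) = -1639*(-10/3 - 1) = -1639*(-13/3) = 21307/3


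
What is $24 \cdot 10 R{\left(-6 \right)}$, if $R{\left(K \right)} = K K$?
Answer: $8640$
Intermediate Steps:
$R{\left(K \right)} = K^{2}$
$24 \cdot 10 R{\left(-6 \right)} = 24 \cdot 10 \left(-6\right)^{2} = 240 \cdot 36 = 8640$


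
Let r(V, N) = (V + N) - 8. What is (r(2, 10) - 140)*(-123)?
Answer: 16728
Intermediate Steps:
r(V, N) = -8 + N + V (r(V, N) = (N + V) - 8 = -8 + N + V)
(r(2, 10) - 140)*(-123) = ((-8 + 10 + 2) - 140)*(-123) = (4 - 140)*(-123) = -136*(-123) = 16728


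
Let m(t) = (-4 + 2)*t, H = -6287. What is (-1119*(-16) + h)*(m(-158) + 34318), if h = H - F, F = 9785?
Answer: 63449488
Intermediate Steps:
m(t) = -2*t
h = -16072 (h = -6287 - 1*9785 = -6287 - 9785 = -16072)
(-1119*(-16) + h)*(m(-158) + 34318) = (-1119*(-16) - 16072)*(-2*(-158) + 34318) = (17904 - 16072)*(316 + 34318) = 1832*34634 = 63449488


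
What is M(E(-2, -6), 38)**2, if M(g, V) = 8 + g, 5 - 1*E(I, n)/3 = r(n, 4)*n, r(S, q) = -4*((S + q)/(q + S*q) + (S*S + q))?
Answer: 205091041/25 ≈ 8.2036e+6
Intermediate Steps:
r(S, q) = -4*q - 4*S**2 - 4*(S + q)/(q + S*q) (r(S, q) = -4*((S + q)/(q + S*q) + (S**2 + q)) = -4*((S + q)/(q + S*q) + (q + S**2)) = -4*(q + S**2 + (S + q)/(q + S*q)) = -4*q - 4*S**2 - 4*(S + q)/(q + S*q))
E(I, n) = 15 - 3*n*(-20 - 17*n - 4*n**2 - 4*n**3)/(1 + n) (E(I, n) = 15 - 3*4*(-n - 1*4 - 1*4**2 - 1*n*4**2 - 1*4*n**2 - 1*4*n**3)/(4*(1 + n))*n = 15 - 3*4*(1/4)*(-n - 4 - 1*16 - 1*n*16 - 4*n**2 - 4*n**3)/(1 + n)*n = 15 - 3*4*(1/4)*(-n - 4 - 16 - 16*n - 4*n**2 - 4*n**3)/(1 + n)*n = 15 - 3*4*(1/4)*(-20 - 17*n - 4*n**2 - 4*n**3)/(1 + n)*n = 15 - 3*(-20 - 17*n - 4*n**2 - 4*n**3)/(1 + n)*n = 15 - 3*n*(-20 - 17*n - 4*n**2 - 4*n**3)/(1 + n))
M(E(-2, -6), 38)**2 = (8 + 3*(5 + 4*(-6)**3 + 4*(-6)**4 + 17*(-6)**2 + 25*(-6))/(1 - 6))**2 = (8 + 3*(5 + 4*(-216) + 4*1296 + 17*36 - 150)/(-5))**2 = (8 + 3*(-1/5)*(5 - 864 + 5184 + 612 - 150))**2 = (8 + 3*(-1/5)*4787)**2 = (8 - 14361/5)**2 = (-14321/5)**2 = 205091041/25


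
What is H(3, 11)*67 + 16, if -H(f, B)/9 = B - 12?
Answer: 619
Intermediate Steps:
H(f, B) = 108 - 9*B (H(f, B) = -9*(B - 12) = -9*(-12 + B) = 108 - 9*B)
H(3, 11)*67 + 16 = (108 - 9*11)*67 + 16 = (108 - 99)*67 + 16 = 9*67 + 16 = 603 + 16 = 619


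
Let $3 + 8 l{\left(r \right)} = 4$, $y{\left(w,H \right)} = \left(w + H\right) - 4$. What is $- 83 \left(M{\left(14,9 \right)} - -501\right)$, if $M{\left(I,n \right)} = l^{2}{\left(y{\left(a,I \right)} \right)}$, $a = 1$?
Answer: $- \frac{2661395}{64} \approx -41584.0$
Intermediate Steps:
$y{\left(w,H \right)} = -4 + H + w$ ($y{\left(w,H \right)} = \left(H + w\right) - 4 = -4 + H + w$)
$l{\left(r \right)} = \frac{1}{8}$ ($l{\left(r \right)} = - \frac{3}{8} + \frac{1}{8} \cdot 4 = - \frac{3}{8} + \frac{1}{2} = \frac{1}{8}$)
$M{\left(I,n \right)} = \frac{1}{64}$ ($M{\left(I,n \right)} = \left(\frac{1}{8}\right)^{2} = \frac{1}{64}$)
$- 83 \left(M{\left(14,9 \right)} - -501\right) = - 83 \left(\frac{1}{64} - -501\right) = - 83 \left(\frac{1}{64} + 501\right) = \left(-83\right) \frac{32065}{64} = - \frac{2661395}{64}$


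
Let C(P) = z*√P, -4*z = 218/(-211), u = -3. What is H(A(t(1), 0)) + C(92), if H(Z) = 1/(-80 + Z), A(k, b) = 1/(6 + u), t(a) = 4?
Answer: -3/239 + 109*√23/211 ≈ 2.4649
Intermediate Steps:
A(k, b) = ⅓ (A(k, b) = 1/(6 - 3) = 1/3 = ⅓)
z = 109/422 (z = -109/(2*(-211)) = -109*(-1)/(2*211) = -¼*(-218/211) = 109/422 ≈ 0.25829)
C(P) = 109*√P/422
H(A(t(1), 0)) + C(92) = 1/(-80 + ⅓) + 109*√92/422 = 1/(-239/3) + 109*(2*√23)/422 = -3/239 + 109*√23/211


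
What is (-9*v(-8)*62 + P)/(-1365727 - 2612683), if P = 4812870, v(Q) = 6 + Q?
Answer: -2406993/1989205 ≈ -1.2100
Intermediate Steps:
(-9*v(-8)*62 + P)/(-1365727 - 2612683) = (-9*(6 - 8)*62 + 4812870)/(-1365727 - 2612683) = (-9*(-2)*62 + 4812870)/(-3978410) = (18*62 + 4812870)*(-1/3978410) = (1116 + 4812870)*(-1/3978410) = 4813986*(-1/3978410) = -2406993/1989205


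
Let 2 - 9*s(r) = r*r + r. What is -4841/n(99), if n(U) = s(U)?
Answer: 43569/9898 ≈ 4.4018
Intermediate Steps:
s(r) = 2/9 - r/9 - r²/9 (s(r) = 2/9 - (r*r + r)/9 = 2/9 - (r² + r)/9 = 2/9 - (r + r²)/9 = 2/9 + (-r/9 - r²/9) = 2/9 - r/9 - r²/9)
n(U) = 2/9 - U/9 - U²/9
-4841/n(99) = -4841/(2/9 - ⅑*99 - ⅑*99²) = -4841/(2/9 - 11 - ⅑*9801) = -4841/(2/9 - 11 - 1089) = -4841/(-9898/9) = -4841*(-9/9898) = 43569/9898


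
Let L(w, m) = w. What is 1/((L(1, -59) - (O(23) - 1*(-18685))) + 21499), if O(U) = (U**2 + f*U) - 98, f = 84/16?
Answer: 4/9053 ≈ 0.00044184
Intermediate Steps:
f = 21/4 (f = 84*(1/16) = 21/4 ≈ 5.2500)
O(U) = -98 + U**2 + 21*U/4 (O(U) = (U**2 + 21*U/4) - 98 = -98 + U**2 + 21*U/4)
1/((L(1, -59) - (O(23) - 1*(-18685))) + 21499) = 1/((1 - ((-98 + 23**2 + (21/4)*23) - 1*(-18685))) + 21499) = 1/((1 - ((-98 + 529 + 483/4) + 18685)) + 21499) = 1/((1 - (2207/4 + 18685)) + 21499) = 1/((1 - 1*76947/4) + 21499) = 1/((1 - 76947/4) + 21499) = 1/(-76943/4 + 21499) = 1/(9053/4) = 4/9053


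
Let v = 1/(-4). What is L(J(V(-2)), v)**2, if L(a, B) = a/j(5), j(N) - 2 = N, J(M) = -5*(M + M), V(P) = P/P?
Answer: 100/49 ≈ 2.0408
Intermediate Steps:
V(P) = 1
J(M) = -10*M
j(N) = 2 + N
v = -1/4 ≈ -0.25000
L(a, B) = a/7 (L(a, B) = a/(2 + 5) = a/7)
L(J(V(-2)), v)**2 = ((-10*1)/7)**2 = ((1/7)*(-10))**2 = (-10/7)**2 = 100/49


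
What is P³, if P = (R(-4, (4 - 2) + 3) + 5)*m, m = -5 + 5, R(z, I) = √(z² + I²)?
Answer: 0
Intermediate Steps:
R(z, I) = √(I² + z²)
m = 0
P = 0 (P = (√(((4 - 2) + 3)² + (-4)²) + 5)*0 = (√((2 + 3)² + 16) + 5)*0 = (√(5² + 16) + 5)*0 = (√(25 + 16) + 5)*0 = (√41 + 5)*0 = (5 + √41)*0 = 0)
P³ = 0³ = 0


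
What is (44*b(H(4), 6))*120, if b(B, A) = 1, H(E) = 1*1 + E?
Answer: 5280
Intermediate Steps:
H(E) = 1 + E
(44*b(H(4), 6))*120 = (44*1)*120 = 44*120 = 5280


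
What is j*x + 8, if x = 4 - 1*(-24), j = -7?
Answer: -188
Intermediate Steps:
x = 28 (x = 4 + 24 = 28)
j*x + 8 = -7*28 + 8 = -196 + 8 = -188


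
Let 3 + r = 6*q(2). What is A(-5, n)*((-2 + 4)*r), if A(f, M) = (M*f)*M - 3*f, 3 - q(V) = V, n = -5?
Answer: -660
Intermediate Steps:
q(V) = 3 - V
A(f, M) = -3*f + f*M**2 (A(f, M) = f*M**2 - 3*f = -3*f + f*M**2)
r = 3 (r = -3 + 6*(3 - 1*2) = -3 + 6*(3 - 2) = -3 + 6*1 = -3 + 6 = 3)
A(-5, n)*((-2 + 4)*r) = (-5*(-3 + (-5)**2))*((-2 + 4)*3) = (-5*(-3 + 25))*(2*3) = -5*22*6 = -110*6 = -660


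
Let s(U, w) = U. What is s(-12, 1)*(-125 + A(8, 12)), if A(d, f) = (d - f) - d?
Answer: 1644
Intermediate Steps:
A(d, f) = -f
s(-12, 1)*(-125 + A(8, 12)) = -12*(-125 - 1*12) = -12*(-125 - 12) = -12*(-137) = 1644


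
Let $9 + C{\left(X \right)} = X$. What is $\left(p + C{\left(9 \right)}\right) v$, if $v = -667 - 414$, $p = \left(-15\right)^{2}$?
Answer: $-243225$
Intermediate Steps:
$C{\left(X \right)} = -9 + X$
$p = 225$
$v = -1081$
$\left(p + C{\left(9 \right)}\right) v = \left(225 + \left(-9 + 9\right)\right) \left(-1081\right) = \left(225 + 0\right) \left(-1081\right) = 225 \left(-1081\right) = -243225$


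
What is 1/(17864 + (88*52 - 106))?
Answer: 1/22334 ≈ 4.4775e-5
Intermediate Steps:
1/(17864 + (88*52 - 106)) = 1/(17864 + (4576 - 106)) = 1/(17864 + 4470) = 1/22334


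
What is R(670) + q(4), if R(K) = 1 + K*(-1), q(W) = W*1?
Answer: -665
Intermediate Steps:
q(W) = W
R(K) = 1 - K
R(670) + q(4) = (1 - 1*670) + 4 = (1 - 670) + 4 = -669 + 4 = -665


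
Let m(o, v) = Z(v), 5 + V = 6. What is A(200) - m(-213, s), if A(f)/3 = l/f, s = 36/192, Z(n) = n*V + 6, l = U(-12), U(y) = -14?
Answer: -2559/400 ≈ -6.3975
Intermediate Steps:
V = 1 (V = -5 + 6 = 1)
l = -14
Z(n) = 6 + n (Z(n) = n*1 + 6 = n + 6 = 6 + n)
s = 3/16 (s = 36*(1/192) = 3/16 ≈ 0.18750)
m(o, v) = 6 + v
A(f) = -42/f (A(f) = 3*(-14/f) = -42/f)
A(200) - m(-213, s) = -42/200 - (6 + 3/16) = -42*1/200 - 1*99/16 = -21/100 - 99/16 = -2559/400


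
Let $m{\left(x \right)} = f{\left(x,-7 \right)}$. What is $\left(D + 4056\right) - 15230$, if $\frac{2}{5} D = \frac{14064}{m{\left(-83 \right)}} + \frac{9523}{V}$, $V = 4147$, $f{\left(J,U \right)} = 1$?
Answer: $\frac{198987499}{8294} \approx 23992.0$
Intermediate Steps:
$m{\left(x \right)} = 1$
$D = \frac{291664655}{8294}$ ($D = \frac{5 \left(\frac{14064}{1} + \frac{9523}{4147}\right)}{2} = \frac{5 \left(14064 \cdot 1 + 9523 \cdot \frac{1}{4147}\right)}{2} = \frac{5 \left(14064 + \frac{9523}{4147}\right)}{2} = \frac{5}{2} \cdot \frac{58332931}{4147} = \frac{291664655}{8294} \approx 35166.0$)
$\left(D + 4056\right) - 15230 = \left(\frac{291664655}{8294} + 4056\right) - 15230 = \frac{325305119}{8294} - 15230 = \frac{198987499}{8294}$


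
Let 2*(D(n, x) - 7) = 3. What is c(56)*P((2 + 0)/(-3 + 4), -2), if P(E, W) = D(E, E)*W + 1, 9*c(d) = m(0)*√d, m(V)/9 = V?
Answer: 0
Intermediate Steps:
D(n, x) = 17/2 (D(n, x) = 7 + (½)*3 = 7 + 3/2 = 17/2)
m(V) = 9*V
c(d) = 0 (c(d) = ((9*0)*√d)/9 = (0*√d)/9 = (⅑)*0 = 0)
P(E, W) = 1 + 17*W/2 (P(E, W) = 17*W/2 + 1 = 1 + 17*W/2)
c(56)*P((2 + 0)/(-3 + 4), -2) = 0*(1 + (17/2)*(-2)) = 0*(1 - 17) = 0*(-16) = 0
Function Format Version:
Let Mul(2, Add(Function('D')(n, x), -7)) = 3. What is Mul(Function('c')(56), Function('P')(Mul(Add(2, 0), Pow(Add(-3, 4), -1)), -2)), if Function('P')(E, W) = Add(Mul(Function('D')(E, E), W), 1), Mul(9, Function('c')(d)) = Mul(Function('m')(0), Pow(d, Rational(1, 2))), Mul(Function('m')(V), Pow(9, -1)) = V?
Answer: 0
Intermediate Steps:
Function('D')(n, x) = Rational(17, 2) (Function('D')(n, x) = Add(7, Mul(Rational(1, 2), 3)) = Add(7, Rational(3, 2)) = Rational(17, 2))
Function('m')(V) = Mul(9, V)
Function('c')(d) = 0 (Function('c')(d) = Mul(Rational(1, 9), Mul(Mul(9, 0), Pow(d, Rational(1, 2)))) = Mul(Rational(1, 9), Mul(0, Pow(d, Rational(1, 2)))) = Mul(Rational(1, 9), 0) = 0)
Function('P')(E, W) = Add(1, Mul(Rational(17, 2), W)) (Function('P')(E, W) = Add(Mul(Rational(17, 2), W), 1) = Add(1, Mul(Rational(17, 2), W)))
Mul(Function('c')(56), Function('P')(Mul(Add(2, 0), Pow(Add(-3, 4), -1)), -2)) = Mul(0, Add(1, Mul(Rational(17, 2), -2))) = Mul(0, Add(1, -17)) = Mul(0, -16) = 0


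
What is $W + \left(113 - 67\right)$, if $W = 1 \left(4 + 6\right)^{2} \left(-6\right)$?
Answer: $-554$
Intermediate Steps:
$W = -600$ ($W = 1 \cdot 10^{2} \left(-6\right) = 1 \cdot 100 \left(-6\right) = 100 \left(-6\right) = -600$)
$W + \left(113 - 67\right) = -600 + \left(113 - 67\right) = -600 + 46 = -554$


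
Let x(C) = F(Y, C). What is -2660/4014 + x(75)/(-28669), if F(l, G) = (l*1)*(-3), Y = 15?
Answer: -38039455/57538683 ≈ -0.66111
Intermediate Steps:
F(l, G) = -3*l (F(l, G) = l*(-3) = -3*l)
x(C) = -45 (x(C) = -3*15 = -45)
-2660/4014 + x(75)/(-28669) = -2660/4014 - 45/(-28669) = -2660*1/4014 - 45*(-1/28669) = -1330/2007 + 45/28669 = -38039455/57538683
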